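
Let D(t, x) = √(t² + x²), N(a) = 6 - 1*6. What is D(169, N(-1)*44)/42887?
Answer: 13/3299 ≈ 0.0039406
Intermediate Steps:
N(a) = 0 (N(a) = 6 - 6 = 0)
D(169, N(-1)*44)/42887 = √(169² + (0*44)²)/42887 = √(28561 + 0²)*(1/42887) = √(28561 + 0)*(1/42887) = √28561*(1/42887) = 169*(1/42887) = 13/3299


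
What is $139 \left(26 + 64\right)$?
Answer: $12510$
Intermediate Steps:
$139 \left(26 + 64\right) = 139 \cdot 90 = 12510$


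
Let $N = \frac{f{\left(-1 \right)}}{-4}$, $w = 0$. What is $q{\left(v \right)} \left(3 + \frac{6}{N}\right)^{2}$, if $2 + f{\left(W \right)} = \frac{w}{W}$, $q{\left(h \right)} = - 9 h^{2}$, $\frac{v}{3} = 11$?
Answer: $-2205225$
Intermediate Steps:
$v = 33$ ($v = 3 \cdot 11 = 33$)
$f{\left(W \right)} = -2$ ($f{\left(W \right)} = -2 + \frac{0}{W} = -2 + 0 = -2$)
$N = \frac{1}{2}$ ($N = - \frac{2}{-4} = \left(-2\right) \left(- \frac{1}{4}\right) = \frac{1}{2} \approx 0.5$)
$q{\left(v \right)} \left(3 + \frac{6}{N}\right)^{2} = - 9 \cdot 33^{2} \left(3 + 6 \frac{1}{\frac{1}{2}}\right)^{2} = \left(-9\right) 1089 \left(3 + 6 \cdot 2\right)^{2} = - 9801 \left(3 + 12\right)^{2} = - 9801 \cdot 15^{2} = \left(-9801\right) 225 = -2205225$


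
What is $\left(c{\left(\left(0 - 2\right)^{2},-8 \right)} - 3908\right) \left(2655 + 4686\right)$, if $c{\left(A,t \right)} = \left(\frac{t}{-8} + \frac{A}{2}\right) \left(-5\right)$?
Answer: $-28798743$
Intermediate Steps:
$c{\left(A,t \right)} = - \frac{5 A}{2} + \frac{5 t}{8}$ ($c{\left(A,t \right)} = \left(t \left(- \frac{1}{8}\right) + A \frac{1}{2}\right) \left(-5\right) = \left(- \frac{t}{8} + \frac{A}{2}\right) \left(-5\right) = \left(\frac{A}{2} - \frac{t}{8}\right) \left(-5\right) = - \frac{5 A}{2} + \frac{5 t}{8}$)
$\left(c{\left(\left(0 - 2\right)^{2},-8 \right)} - 3908\right) \left(2655 + 4686\right) = \left(\left(- \frac{5 \left(0 - 2\right)^{2}}{2} + \frac{5}{8} \left(-8\right)\right) - 3908\right) \left(2655 + 4686\right) = \left(\left(- \frac{5 \left(-2\right)^{2}}{2} - 5\right) - 3908\right) 7341 = \left(\left(\left(- \frac{5}{2}\right) 4 - 5\right) - 3908\right) 7341 = \left(\left(-10 - 5\right) - 3908\right) 7341 = \left(-15 - 3908\right) 7341 = \left(-3923\right) 7341 = -28798743$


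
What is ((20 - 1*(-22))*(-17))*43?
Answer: -30702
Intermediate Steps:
((20 - 1*(-22))*(-17))*43 = ((20 + 22)*(-17))*43 = (42*(-17))*43 = -714*43 = -30702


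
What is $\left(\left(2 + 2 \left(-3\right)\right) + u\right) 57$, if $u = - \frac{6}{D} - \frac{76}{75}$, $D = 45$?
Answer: $- \frac{7334}{25} \approx -293.36$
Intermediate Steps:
$u = - \frac{86}{75}$ ($u = - \frac{6}{45} - \frac{76}{75} = \left(-6\right) \frac{1}{45} - \frac{76}{75} = - \frac{2}{15} - \frac{76}{75} = - \frac{86}{75} \approx -1.1467$)
$\left(\left(2 + 2 \left(-3\right)\right) + u\right) 57 = \left(\left(2 + 2 \left(-3\right)\right) - \frac{86}{75}\right) 57 = \left(\left(2 - 6\right) - \frac{86}{75}\right) 57 = \left(-4 - \frac{86}{75}\right) 57 = \left(- \frac{386}{75}\right) 57 = - \frac{7334}{25}$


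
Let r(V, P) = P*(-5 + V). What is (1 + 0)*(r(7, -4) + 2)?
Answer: -6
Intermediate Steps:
(1 + 0)*(r(7, -4) + 2) = (1 + 0)*(-4*(-5 + 7) + 2) = 1*(-4*2 + 2) = 1*(-8 + 2) = 1*(-6) = -6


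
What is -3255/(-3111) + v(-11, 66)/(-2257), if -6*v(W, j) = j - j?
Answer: 1085/1037 ≈ 1.0463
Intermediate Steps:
v(W, j) = 0 (v(W, j) = -(j - j)/6 = -1/6*0 = 0)
-3255/(-3111) + v(-11, 66)/(-2257) = -3255/(-3111) + 0/(-2257) = -3255*(-1/3111) + 0*(-1/2257) = 1085/1037 + 0 = 1085/1037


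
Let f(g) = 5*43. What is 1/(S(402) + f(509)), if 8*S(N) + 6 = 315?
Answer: 8/2029 ≈ 0.0039428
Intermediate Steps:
S(N) = 309/8 (S(N) = -3/4 + (1/8)*315 = -3/4 + 315/8 = 309/8)
f(g) = 215
1/(S(402) + f(509)) = 1/(309/8 + 215) = 1/(2029/8) = 8/2029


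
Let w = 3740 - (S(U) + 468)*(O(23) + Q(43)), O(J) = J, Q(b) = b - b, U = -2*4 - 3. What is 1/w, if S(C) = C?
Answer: -1/6771 ≈ -0.00014769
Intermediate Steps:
U = -11 (U = -8 - 3 = -11)
Q(b) = 0
w = -6771 (w = 3740 - (-11 + 468)*(23 + 0) = 3740 - 457*23 = 3740 - 1*10511 = 3740 - 10511 = -6771)
1/w = 1/(-6771) = -1/6771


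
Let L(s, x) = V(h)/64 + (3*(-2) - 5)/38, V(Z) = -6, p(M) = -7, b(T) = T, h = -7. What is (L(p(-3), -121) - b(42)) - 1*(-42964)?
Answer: 26096343/608 ≈ 42922.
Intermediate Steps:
L(s, x) = -233/608 (L(s, x) = -6/64 + (3*(-2) - 5)/38 = -6*1/64 + (-6 - 5)*(1/38) = -3/32 - 11*1/38 = -3/32 - 11/38 = -233/608)
(L(p(-3), -121) - b(42)) - 1*(-42964) = (-233/608 - 1*42) - 1*(-42964) = (-233/608 - 42) + 42964 = -25769/608 + 42964 = 26096343/608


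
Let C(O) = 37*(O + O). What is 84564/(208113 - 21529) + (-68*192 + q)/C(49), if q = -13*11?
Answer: -134755822/42284599 ≈ -3.1869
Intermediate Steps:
q = -143
C(O) = 74*O (C(O) = 37*(2*O) = 74*O)
84564/(208113 - 21529) + (-68*192 + q)/C(49) = 84564/(208113 - 21529) + (-68*192 - 143)/((74*49)) = 84564/186584 + (-13056 - 143)/3626 = 84564*(1/186584) - 13199*1/3626 = 21141/46646 - 13199/3626 = -134755822/42284599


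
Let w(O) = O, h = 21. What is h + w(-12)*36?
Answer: -411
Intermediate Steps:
h + w(-12)*36 = 21 - 12*36 = 21 - 432 = -411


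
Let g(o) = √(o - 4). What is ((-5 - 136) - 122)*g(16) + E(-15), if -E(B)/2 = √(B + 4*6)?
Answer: -6 - 526*√3 ≈ -917.06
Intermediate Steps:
g(o) = √(-4 + o)
E(B) = -2*√(24 + B) (E(B) = -2*√(B + 4*6) = -2*√(B + 24) = -2*√(24 + B))
((-5 - 136) - 122)*g(16) + E(-15) = ((-5 - 136) - 122)*√(-4 + 16) - 2*√(24 - 15) = (-141 - 122)*√12 - 2*√9 = -526*√3 - 2*3 = -526*√3 - 6 = -6 - 526*√3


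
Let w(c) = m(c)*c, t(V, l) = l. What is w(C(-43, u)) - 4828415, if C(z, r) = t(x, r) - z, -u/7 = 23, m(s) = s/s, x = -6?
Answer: -4828533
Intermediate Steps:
m(s) = 1
u = -161 (u = -7*23 = -161)
C(z, r) = r - z
w(c) = c (w(c) = 1*c = c)
w(C(-43, u)) - 4828415 = (-161 - 1*(-43)) - 4828415 = (-161 + 43) - 4828415 = -118 - 4828415 = -4828533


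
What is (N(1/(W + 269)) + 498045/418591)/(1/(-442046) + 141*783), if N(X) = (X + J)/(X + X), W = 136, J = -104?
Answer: -3896555532498497/20428582190347367 ≈ -0.19074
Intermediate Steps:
N(X) = (-104 + X)/(2*X) (N(X) = (X - 104)/(X + X) = (-104 + X)/((2*X)) = (-104 + X)*(1/(2*X)) = (-104 + X)/(2*X))
(N(1/(W + 269)) + 498045/418591)/(1/(-442046) + 141*783) = ((-104 + 1/(136 + 269))/(2*(1/(136 + 269))) + 498045/418591)/(1/(-442046) + 141*783) = ((-104 + 1/405)/(2*(1/405)) + 498045*(1/418591))/(-1/442046 + 110403) = ((-104 + 1/405)/(2*(1/405)) + 498045/418591)/(48803204537/442046) = ((½)*405*(-42119/405) + 498045/418591)*(442046/48803204537) = (-42119/2 + 498045/418591)*(442046/48803204537) = -17629638239/837182*442046/48803204537 = -3896555532498497/20428582190347367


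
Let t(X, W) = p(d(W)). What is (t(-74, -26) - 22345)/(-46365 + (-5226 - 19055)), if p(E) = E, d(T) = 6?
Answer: 22339/70646 ≈ 0.31621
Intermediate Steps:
t(X, W) = 6
(t(-74, -26) - 22345)/(-46365 + (-5226 - 19055)) = (6 - 22345)/(-46365 + (-5226 - 19055)) = -22339/(-46365 - 24281) = -22339/(-70646) = -22339*(-1/70646) = 22339/70646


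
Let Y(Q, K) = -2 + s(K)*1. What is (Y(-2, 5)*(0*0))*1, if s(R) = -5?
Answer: 0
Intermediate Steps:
Y(Q, K) = -7 (Y(Q, K) = -2 - 5*1 = -2 - 5 = -7)
(Y(-2, 5)*(0*0))*1 = -0*0*1 = -7*0*1 = 0*1 = 0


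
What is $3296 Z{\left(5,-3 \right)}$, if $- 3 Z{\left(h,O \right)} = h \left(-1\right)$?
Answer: $\frac{16480}{3} \approx 5493.3$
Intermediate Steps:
$Z{\left(h,O \right)} = \frac{h}{3}$ ($Z{\left(h,O \right)} = - \frac{h \left(-1\right)}{3} = - \frac{\left(-1\right) h}{3} = \frac{h}{3}$)
$3296 Z{\left(5,-3 \right)} = 3296 \cdot \frac{1}{3} \cdot 5 = 3296 \cdot \frac{5}{3} = \frac{16480}{3}$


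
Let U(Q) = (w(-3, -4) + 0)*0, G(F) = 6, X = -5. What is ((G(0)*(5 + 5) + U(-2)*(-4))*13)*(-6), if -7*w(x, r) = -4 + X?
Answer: -4680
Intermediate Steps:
w(x, r) = 9/7 (w(x, r) = -(-4 - 5)/7 = -1/7*(-9) = 9/7)
U(Q) = 0 (U(Q) = (9/7 + 0)*0 = (9/7)*0 = 0)
((G(0)*(5 + 5) + U(-2)*(-4))*13)*(-6) = ((6*(5 + 5) + 0*(-4))*13)*(-6) = ((6*10 + 0)*13)*(-6) = ((60 + 0)*13)*(-6) = (60*13)*(-6) = 780*(-6) = -4680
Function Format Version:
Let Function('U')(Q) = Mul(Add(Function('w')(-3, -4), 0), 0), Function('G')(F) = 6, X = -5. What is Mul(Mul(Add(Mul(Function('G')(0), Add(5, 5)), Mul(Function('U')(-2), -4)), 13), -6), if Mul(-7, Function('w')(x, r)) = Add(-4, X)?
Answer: -4680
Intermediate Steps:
Function('w')(x, r) = Rational(9, 7) (Function('w')(x, r) = Mul(Rational(-1, 7), Add(-4, -5)) = Mul(Rational(-1, 7), -9) = Rational(9, 7))
Function('U')(Q) = 0 (Function('U')(Q) = Mul(Add(Rational(9, 7), 0), 0) = Mul(Rational(9, 7), 0) = 0)
Mul(Mul(Add(Mul(Function('G')(0), Add(5, 5)), Mul(Function('U')(-2), -4)), 13), -6) = Mul(Mul(Add(Mul(6, Add(5, 5)), Mul(0, -4)), 13), -6) = Mul(Mul(Add(Mul(6, 10), 0), 13), -6) = Mul(Mul(Add(60, 0), 13), -6) = Mul(Mul(60, 13), -6) = Mul(780, -6) = -4680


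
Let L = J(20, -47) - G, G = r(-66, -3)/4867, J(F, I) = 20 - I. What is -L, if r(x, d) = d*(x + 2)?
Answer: -325897/4867 ≈ -66.961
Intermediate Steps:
r(x, d) = d*(2 + x)
G = 192/4867 (G = -3*(2 - 66)/4867 = -3*(-64)*(1/4867) = 192*(1/4867) = 192/4867 ≈ 0.039449)
L = 325897/4867 (L = (20 - 1*(-47)) - 1*192/4867 = (20 + 47) - 192/4867 = 67 - 192/4867 = 325897/4867 ≈ 66.961)
-L = -1*325897/4867 = -325897/4867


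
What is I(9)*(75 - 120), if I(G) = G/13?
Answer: -405/13 ≈ -31.154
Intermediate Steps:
I(G) = G/13 (I(G) = G*(1/13) = G/13)
I(9)*(75 - 120) = ((1/13)*9)*(75 - 120) = (9/13)*(-45) = -405/13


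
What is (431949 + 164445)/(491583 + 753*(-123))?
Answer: 99399/66494 ≈ 1.4949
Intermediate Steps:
(431949 + 164445)/(491583 + 753*(-123)) = 596394/(491583 - 92619) = 596394/398964 = 596394*(1/398964) = 99399/66494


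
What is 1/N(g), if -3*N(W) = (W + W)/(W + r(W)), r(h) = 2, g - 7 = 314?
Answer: -323/214 ≈ -1.5093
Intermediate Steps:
g = 321 (g = 7 + 314 = 321)
N(W) = -2*W/(3*(2 + W)) (N(W) = -(W + W)/(3*(W + 2)) = -2*W/(3*(2 + W)))
1/N(g) = 1/(-2*321/(6 + 3*321)) = 1/(-2*321/(6 + 963)) = 1/(-2*321/969) = 1/(-2*321*1/969) = 1/(-214/323) = -323/214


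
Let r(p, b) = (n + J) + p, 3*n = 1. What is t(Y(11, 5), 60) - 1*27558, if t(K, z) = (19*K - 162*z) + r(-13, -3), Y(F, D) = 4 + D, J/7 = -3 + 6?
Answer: -111296/3 ≈ -37099.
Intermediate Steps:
n = ⅓ (n = (⅓)*1 = ⅓ ≈ 0.33333)
J = 21 (J = 7*(-3 + 6) = 7*3 = 21)
r(p, b) = 64/3 + p (r(p, b) = (⅓ + 21) + p = 64/3 + p)
t(K, z) = 25/3 - 162*z + 19*K (t(K, z) = (19*K - 162*z) + (64/3 - 13) = (-162*z + 19*K) + 25/3 = 25/3 - 162*z + 19*K)
t(Y(11, 5), 60) - 1*27558 = (25/3 - 162*60 + 19*(4 + 5)) - 1*27558 = (25/3 - 9720 + 19*9) - 27558 = (25/3 - 9720 + 171) - 27558 = -28622/3 - 27558 = -111296/3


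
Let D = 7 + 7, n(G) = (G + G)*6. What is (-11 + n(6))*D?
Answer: 854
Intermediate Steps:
n(G) = 12*G (n(G) = (2*G)*6 = 12*G)
D = 14
(-11 + n(6))*D = (-11 + 12*6)*14 = (-11 + 72)*14 = 61*14 = 854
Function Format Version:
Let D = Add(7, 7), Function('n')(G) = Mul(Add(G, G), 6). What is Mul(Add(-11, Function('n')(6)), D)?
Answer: 854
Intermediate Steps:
Function('n')(G) = Mul(12, G) (Function('n')(G) = Mul(Mul(2, G), 6) = Mul(12, G))
D = 14
Mul(Add(-11, Function('n')(6)), D) = Mul(Add(-11, Mul(12, 6)), 14) = Mul(Add(-11, 72), 14) = Mul(61, 14) = 854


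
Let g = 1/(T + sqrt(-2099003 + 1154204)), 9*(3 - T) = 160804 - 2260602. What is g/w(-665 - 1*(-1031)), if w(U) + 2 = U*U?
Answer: 18898425/590648939240366176 - 81*I*sqrt(944799)/590648939240366176 ≈ 3.1996e-11 - 1.333e-13*I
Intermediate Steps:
T = 2099825/9 (T = 3 - (160804 - 2260602)/9 = 3 - 1/9*(-2099798) = 3 + 2099798/9 = 2099825/9 ≈ 2.3331e+5)
g = 1/(2099825/9 + I*sqrt(944799)) (g = 1/(2099825/9 + sqrt(-2099003 + 1154204)) = 1/(2099825/9 + sqrt(-944799)) = 1/(2099825/9 + I*sqrt(944799)) ≈ 4.286e-6 - 1.786e-8*I)
w(U) = -2 + U**2 (w(U) = -2 + U*U = -2 + U**2)
g/w(-665 - 1*(-1031)) = (18898425/4409341559344 - 81*I*sqrt(944799)/4409341559344)/(-2 + (-665 - 1*(-1031))**2) = (18898425/4409341559344 - 81*I*sqrt(944799)/4409341559344)/(-2 + (-665 + 1031)**2) = (18898425/4409341559344 - 81*I*sqrt(944799)/4409341559344)/(-2 + 366**2) = (18898425/4409341559344 - 81*I*sqrt(944799)/4409341559344)/(-2 + 133956) = (18898425/4409341559344 - 81*I*sqrt(944799)/4409341559344)/133954 = (18898425/4409341559344 - 81*I*sqrt(944799)/4409341559344)*(1/133954) = 18898425/590648939240366176 - 81*I*sqrt(944799)/590648939240366176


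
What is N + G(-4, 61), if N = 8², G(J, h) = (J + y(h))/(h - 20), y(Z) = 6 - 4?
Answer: 2622/41 ≈ 63.951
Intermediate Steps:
y(Z) = 2
G(J, h) = (2 + J)/(-20 + h) (G(J, h) = (J + 2)/(h - 20) = (2 + J)/(-20 + h))
N = 64
N + G(-4, 61) = 64 + (2 - 4)/(-20 + 61) = 64 - 2/41 = 2622/41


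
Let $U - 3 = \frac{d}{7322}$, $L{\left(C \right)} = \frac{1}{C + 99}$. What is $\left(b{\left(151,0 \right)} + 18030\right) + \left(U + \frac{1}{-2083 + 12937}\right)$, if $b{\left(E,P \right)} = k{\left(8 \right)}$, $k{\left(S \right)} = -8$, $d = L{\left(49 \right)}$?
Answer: $\frac{106005045591055}{5881001112} \approx 18025.0$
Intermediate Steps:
$L{\left(C \right)} = \frac{1}{99 + C}$
$d = \frac{1}{148}$ ($d = \frac{1}{99 + 49} = \frac{1}{148} \approx 0.0067568$)
$b{\left(E,P \right)} = -8$
$U = \frac{3250969}{1083656}$ ($U = 3 + \frac{1}{148 \cdot 7322} = 3 + \frac{1}{148} \cdot \frac{1}{7322} = 3 + \frac{1}{1083656} = \frac{3250969}{1083656} \approx 3.0$)
$\left(b{\left(151,0 \right)} + 18030\right) + \left(U + \frac{1}{-2083 + 12937}\right) = \left(-8 + 18030\right) + \left(\frac{3250969}{1083656} + \frac{1}{-2083 + 12937}\right) = 18022 + \left(\frac{3250969}{1083656} + \frac{1}{10854}\right) = 18022 + \frac{17643550591}{5881001112} = \frac{106005045591055}{5881001112}$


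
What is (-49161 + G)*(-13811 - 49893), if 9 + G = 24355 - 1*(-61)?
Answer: 1576928816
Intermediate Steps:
G = 24407 (G = -9 + (24355 - 1*(-61)) = -9 + (24355 + 61) = -9 + 24416 = 24407)
(-49161 + G)*(-13811 - 49893) = (-49161 + 24407)*(-13811 - 49893) = -24754*(-63704) = 1576928816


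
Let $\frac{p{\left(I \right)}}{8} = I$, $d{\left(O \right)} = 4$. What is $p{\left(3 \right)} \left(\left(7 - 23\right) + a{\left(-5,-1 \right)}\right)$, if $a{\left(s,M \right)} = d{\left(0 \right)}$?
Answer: $-288$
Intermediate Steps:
$p{\left(I \right)} = 8 I$
$a{\left(s,M \right)} = 4$
$p{\left(3 \right)} \left(\left(7 - 23\right) + a{\left(-5,-1 \right)}\right) = 8 \cdot 3 \left(\left(7 - 23\right) + 4\right) = 24 \left(-16 + 4\right) = 24 \left(-12\right) = -288$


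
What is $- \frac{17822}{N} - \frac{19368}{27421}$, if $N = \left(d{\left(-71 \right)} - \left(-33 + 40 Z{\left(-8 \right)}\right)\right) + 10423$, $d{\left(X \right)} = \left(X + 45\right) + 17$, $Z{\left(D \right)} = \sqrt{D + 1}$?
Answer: $- \frac{7219454949026}{2993029817789} - \frac{712880 i \sqrt{7}}{109151009} \approx -2.4121 - 0.01728 i$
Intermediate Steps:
$Z{\left(D \right)} = \sqrt{1 + D}$
$d{\left(X \right)} = 62 + X$ ($d{\left(X \right)} = \left(45 + X\right) + 17 = 62 + X$)
$N = 10447 - 40 i \sqrt{7}$ ($N = \left(\left(62 - 71\right) + \left(33 - 40 \sqrt{1 - 8}\right)\right) + 10423 = \left(-9 + \left(33 - 40 \sqrt{-7}\right)\right) + 10423 = \left(-9 + \left(33 - 40 i \sqrt{7}\right)\right) + 10423 = \left(24 - 40 i \sqrt{7}\right) + 10423 = 10447 - 40 i \sqrt{7} \approx 10447.0 - 105.83 i$)
$- \frac{17822}{N} - \frac{19368}{27421} = - \frac{17822}{10447 - 40 i \sqrt{7}} - \frac{19368}{27421} = - \frac{19368}{27421} - \frac{17822}{10447 - 40 i \sqrt{7}}$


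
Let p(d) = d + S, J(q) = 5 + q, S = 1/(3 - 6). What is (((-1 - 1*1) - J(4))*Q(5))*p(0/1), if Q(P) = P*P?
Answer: 275/3 ≈ 91.667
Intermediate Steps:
Q(P) = P**2
S = -1/3 (S = 1/(-3) = -1/3 ≈ -0.33333)
p(d) = -1/3 + d (p(d) = d - 1/3 = -1/3 + d)
(((-1 - 1*1) - J(4))*Q(5))*p(0/1) = (((-1 - 1*1) - (5 + 4))*5**2)*(-1/3 + 0/1) = (((-1 - 1) - 1*9)*25)*(-1/3 + 0*1) = ((-2 - 9)*25)*(-1/3 + 0) = -11*25*(-1/3) = -275*(-1/3) = 275/3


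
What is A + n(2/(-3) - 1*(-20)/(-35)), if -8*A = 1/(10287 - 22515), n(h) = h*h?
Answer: 22043155/14380128 ≈ 1.5329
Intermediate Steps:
n(h) = h**2
A = 1/97824 (A = -1/(8*(10287 - 22515)) = -1/8/(-12228) = -1/8*(-1/12228) = 1/97824 ≈ 1.0222e-5)
A + n(2/(-3) - 1*(-20)/(-35)) = 1/97824 + (2/(-3) - 1*(-20)/(-35))**2 = 1/97824 + (2*(-1/3) + 20*(-1/35))**2 = 1/97824 + (-2/3 - 4/7)**2 = 1/97824 + (-26/21)**2 = 1/97824 + 676/441 = 22043155/14380128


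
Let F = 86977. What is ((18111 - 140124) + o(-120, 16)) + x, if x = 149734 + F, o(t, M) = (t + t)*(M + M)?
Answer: 107018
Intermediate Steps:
o(t, M) = 4*M*t (o(t, M) = (2*t)*(2*M) = 4*M*t)
x = 236711 (x = 149734 + 86977 = 236711)
((18111 - 140124) + o(-120, 16)) + x = ((18111 - 140124) + 4*16*(-120)) + 236711 = (-122013 - 7680) + 236711 = -129693 + 236711 = 107018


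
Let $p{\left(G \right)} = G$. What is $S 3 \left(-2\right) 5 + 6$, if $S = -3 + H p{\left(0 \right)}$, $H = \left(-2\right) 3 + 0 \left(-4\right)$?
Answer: $96$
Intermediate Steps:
$H = -6$ ($H = -6 + 0 = -6$)
$S = -3$ ($S = -3 - 0 = -3 + 0 = -3$)
$S 3 \left(-2\right) 5 + 6 = - 3 \cdot 3 \left(-2\right) 5 + 6 = - 3 \left(\left(-6\right) 5\right) + 6 = \left(-3\right) \left(-30\right) + 6 = 90 + 6 = 96$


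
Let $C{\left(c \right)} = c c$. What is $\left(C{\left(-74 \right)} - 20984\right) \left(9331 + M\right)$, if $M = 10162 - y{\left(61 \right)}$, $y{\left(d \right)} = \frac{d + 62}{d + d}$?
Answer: $- \frac{18439190342}{61} \approx -3.0228 \cdot 10^{8}$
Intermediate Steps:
$C{\left(c \right)} = c^{2}$
$y{\left(d \right)} = \frac{62 + d}{2 d}$
$M = \frac{1239641}{122}$ ($M = 10162 - \frac{62 + 61}{2 \cdot 61} = 10162 - \frac{1}{2} \cdot \frac{1}{61} \cdot 123 = 10162 - \frac{123}{122} = \frac{1239641}{122} \approx 10161.0$)
$\left(C{\left(-74 \right)} - 20984\right) \left(9331 + M\right) = \left(\left(-74\right)^{2} - 20984\right) \left(9331 + \frac{1239641}{122}\right) = \left(5476 - 20984\right) \frac{2378023}{122} = \left(-15508\right) \frac{2378023}{122} = - \frac{18439190342}{61}$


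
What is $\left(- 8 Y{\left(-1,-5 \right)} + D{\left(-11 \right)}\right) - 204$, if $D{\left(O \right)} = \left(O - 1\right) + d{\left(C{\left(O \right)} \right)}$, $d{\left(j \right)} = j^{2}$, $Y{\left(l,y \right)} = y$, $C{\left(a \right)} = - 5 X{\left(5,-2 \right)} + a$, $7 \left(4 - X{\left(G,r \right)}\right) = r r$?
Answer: $\frac{30185}{49} \approx 616.02$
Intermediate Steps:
$X{\left(G,r \right)} = 4 - \frac{r^{2}}{7}$ ($X{\left(G,r \right)} = 4 - \frac{r r}{7} = 4 - \frac{r^{2}}{7}$)
$C{\left(a \right)} = - \frac{120}{7} + a$ ($C{\left(a \right)} = - 5 \left(4 - \frac{\left(-2\right)^{2}}{7}\right) + a = - 5 \left(4 - \frac{4}{7}\right) + a = \left(-5\right) \frac{24}{7} + a = - \frac{120}{7} + a$)
$D{\left(O \right)} = -1 + O + \left(- \frac{120}{7} + O\right)^{2}$ ($D{\left(O \right)} = \left(O - 1\right) + \left(- \frac{120}{7} + O\right)^{2} = \left(-1 + O\right) + \left(- \frac{120}{7} + O\right)^{2} = -1 + O + \left(- \frac{120}{7} + O\right)^{2}$)
$\left(- 8 Y{\left(-1,-5 \right)} + D{\left(-11 \right)}\right) - 204 = \left(\left(-8\right) \left(-5\right) + \left(\frac{14351}{49} + \left(-11\right)^{2} - - \frac{2563}{7}\right)\right) - 204 = \left(40 + \left(\frac{14351}{49} + 121 + \frac{2563}{7}\right)\right) - 204 = \left(40 + \frac{38221}{49}\right) - 204 = \frac{40181}{49} - 204 = \frac{30185}{49}$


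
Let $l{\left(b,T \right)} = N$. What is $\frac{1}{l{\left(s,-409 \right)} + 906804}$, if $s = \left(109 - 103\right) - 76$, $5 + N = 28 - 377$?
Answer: $\frac{1}{906450} \approx 1.1032 \cdot 10^{-6}$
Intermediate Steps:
$N = -354$ ($N = -5 + \left(28 - 377\right) = -5 - 349 = -354$)
$s = -70$ ($s = 6 - 76 = -70$)
$l{\left(b,T \right)} = -354$
$\frac{1}{l{\left(s,-409 \right)} + 906804} = \frac{1}{-354 + 906804} = \frac{1}{906450}$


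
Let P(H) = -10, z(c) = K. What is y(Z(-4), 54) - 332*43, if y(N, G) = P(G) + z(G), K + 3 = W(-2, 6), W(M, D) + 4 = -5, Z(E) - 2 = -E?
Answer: -14298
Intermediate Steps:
Z(E) = 2 - E
W(M, D) = -9 (W(M, D) = -4 - 5 = -9)
K = -12 (K = -3 - 9 = -12)
z(c) = -12
y(N, G) = -22 (y(N, G) = -10 - 12 = -22)
y(Z(-4), 54) - 332*43 = -22 - 332*43 = -22 - 1*14276 = -22 - 14276 = -14298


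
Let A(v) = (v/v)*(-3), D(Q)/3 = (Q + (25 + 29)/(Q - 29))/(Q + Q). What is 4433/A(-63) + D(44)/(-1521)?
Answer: -164819059/111540 ≈ -1477.7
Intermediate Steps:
D(Q) = 3*(Q + 54/(-29 + Q))/(2*Q) (D(Q) = 3*((Q + (25 + 29)/(Q - 29))/(Q + Q)) = 3*((Q + 54/(-29 + Q))/((2*Q))) = 3*((Q + 54/(-29 + Q))*(1/(2*Q))) = 3*((Q + 54/(-29 + Q))/(2*Q)) = 3*(Q + 54/(-29 + Q))/(2*Q))
A(v) = -3 (A(v) = 1*(-3) = -3)
4433/A(-63) + D(44)/(-1521) = 4433/(-3) + ((3/2)*(54 + 44**2 - 29*44)/(44*(-29 + 44)))/(-1521) = 4433*(-1/3) + ((3/2)*(1/44)*(54 + 1936 - 1276)/15)*(-1/1521) = -4433/3 + ((3/2)*(1/44)*(1/15)*714)*(-1/1521) = -4433/3 + (357/220)*(-1/1521) = -4433/3 - 119/111540 = -164819059/111540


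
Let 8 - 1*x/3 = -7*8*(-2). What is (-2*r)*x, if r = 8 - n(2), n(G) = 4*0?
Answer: 4992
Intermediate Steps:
n(G) = 0
r = 8 (r = 8 - 1*0 = 8 + 0 = 8)
x = -312 (x = 24 - 3*(-7*8)*(-2) = 24 - (-168)*(-2) = 24 - 3*112 = 24 - 336 = -312)
(-2*r)*x = -2*8*(-312) = -16*(-312) = 4992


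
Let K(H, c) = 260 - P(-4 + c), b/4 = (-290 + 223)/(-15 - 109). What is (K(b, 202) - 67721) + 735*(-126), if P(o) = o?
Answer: -160269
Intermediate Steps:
b = 67/31 (b = 4*((-290 + 223)/(-15 - 109)) = 4*(-67/(-124)) = 4*(-67*(-1/124)) = 4*(67/124) = 67/31 ≈ 2.1613)
K(H, c) = 264 - c (K(H, c) = 260 - (-4 + c) = 260 + (4 - c) = 264 - c)
(K(b, 202) - 67721) + 735*(-126) = ((264 - 1*202) - 67721) + 735*(-126) = ((264 - 202) - 67721) - 92610 = (62 - 67721) - 92610 = -67659 - 92610 = -160269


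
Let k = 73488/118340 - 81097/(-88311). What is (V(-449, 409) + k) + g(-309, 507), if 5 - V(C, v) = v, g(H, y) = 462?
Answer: 155557198667/2612680935 ≈ 59.539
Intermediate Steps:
k = 4021704437/2612680935 (k = 73488*(1/118340) - 81097*(-1/88311) = 18372/29585 + 81097/88311 = 4021704437/2612680935 ≈ 1.5393)
V(C, v) = 5 - v
(V(-449, 409) + k) + g(-309, 507) = ((5 - 1*409) + 4021704437/2612680935) + 462 = ((5 - 409) + 4021704437/2612680935) + 462 = (-404 + 4021704437/2612680935) + 462 = -1051501393303/2612680935 + 462 = 155557198667/2612680935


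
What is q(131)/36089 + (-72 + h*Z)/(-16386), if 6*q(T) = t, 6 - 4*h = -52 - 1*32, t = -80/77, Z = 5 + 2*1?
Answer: -475620823/91068570516 ≈ -0.0052227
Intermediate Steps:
Z = 7 (Z = 5 + 2 = 7)
t = -80/77 (t = -80*1/77 = -80/77 ≈ -1.0390)
h = 45/2 (h = 3/2 - (-52 - 1*32)/4 = 3/2 - (-52 - 32)/4 = 3/2 - ¼*(-84) = 3/2 + 21 = 45/2 ≈ 22.500)
q(T) = -40/231 (q(T) = (⅙)*(-80/77) = -40/231)
q(131)/36089 + (-72 + h*Z)/(-16386) = -40/231/36089 + (-72 + (45/2)*7)/(-16386) = -40/231*1/36089 + (-72 + 315/2)*(-1/16386) = -40/8336559 + (171/2)*(-1/16386) = -40/8336559 - 57/10924 = -475620823/91068570516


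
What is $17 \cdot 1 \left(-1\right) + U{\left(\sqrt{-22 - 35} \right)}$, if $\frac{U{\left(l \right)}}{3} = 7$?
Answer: $4$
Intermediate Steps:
$U{\left(l \right)} = 21$ ($U{\left(l \right)} = 3 \cdot 7 = 21$)
$17 \cdot 1 \left(-1\right) + U{\left(\sqrt{-22 - 35} \right)} = 17 \cdot 1 \left(-1\right) + 21 = 17 \left(-1\right) + 21 = -17 + 21 = 4$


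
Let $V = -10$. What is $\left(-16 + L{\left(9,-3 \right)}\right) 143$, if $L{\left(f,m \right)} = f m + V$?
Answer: $-7579$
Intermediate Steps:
$L{\left(f,m \right)} = -10 + f m$ ($L{\left(f,m \right)} = f m - 10 = -10 + f m$)
$\left(-16 + L{\left(9,-3 \right)}\right) 143 = \left(-16 + \left(-10 + 9 \left(-3\right)\right)\right) 143 = \left(-16 - 37\right) 143 = \left(-53\right) 143 = -7579$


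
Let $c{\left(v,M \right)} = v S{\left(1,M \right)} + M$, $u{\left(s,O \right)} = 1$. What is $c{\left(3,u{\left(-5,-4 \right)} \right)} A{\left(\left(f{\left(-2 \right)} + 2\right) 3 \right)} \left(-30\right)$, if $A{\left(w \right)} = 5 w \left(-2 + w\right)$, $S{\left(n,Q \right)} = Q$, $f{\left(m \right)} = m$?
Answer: $0$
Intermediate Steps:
$A{\left(w \right)} = 5 w \left(-2 + w\right)$
$c{\left(v,M \right)} = M + M v$ ($c{\left(v,M \right)} = v M + M = M v + M = M + M v$)
$c{\left(3,u{\left(-5,-4 \right)} \right)} A{\left(\left(f{\left(-2 \right)} + 2\right) 3 \right)} \left(-30\right) = 1 \left(1 + 3\right) 5 \left(-2 + 2\right) 3 \left(-2 + \left(-2 + 2\right) 3\right) \left(-30\right) = 1 \cdot 4 \cdot 5 \cdot 0 \cdot 3 \left(-2 + 0 \cdot 3\right) \left(-30\right) = 4 \cdot 5 \cdot 0 \left(-2 + 0\right) \left(-30\right) = 4 \cdot 5 \cdot 0 \left(-2\right) \left(-30\right) = 4 \cdot 0 \left(-30\right) = 0 \left(-30\right) = 0$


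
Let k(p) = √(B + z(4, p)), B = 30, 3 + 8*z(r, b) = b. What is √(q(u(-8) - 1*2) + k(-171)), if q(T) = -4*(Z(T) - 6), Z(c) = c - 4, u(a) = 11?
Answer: √(16 + 2*√33)/2 ≈ 2.6215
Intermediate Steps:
z(r, b) = -3/8 + b/8
Z(c) = -4 + c
k(p) = √(237/8 + p/8) (k(p) = √(30 + (-3/8 + p/8)) = √(237/8 + p/8))
q(T) = 40 - 4*T (q(T) = -4*((-4 + T) - 6) = -4*(-10 + T) = 40 - 4*T)
√(q(u(-8) - 1*2) + k(-171)) = √((40 - 4*(11 - 1*2)) + √(474 + 2*(-171))/4) = √((40 - 4*(11 - 2)) + √(474 - 342)/4) = √((40 - 4*9) + √132/4) = √((40 - 36) + (2*√33)/4) = √(4 + √33/2)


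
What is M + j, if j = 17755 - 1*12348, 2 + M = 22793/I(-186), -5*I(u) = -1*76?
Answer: 524745/76 ≈ 6904.5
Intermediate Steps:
I(u) = 76/5 (I(u) = -(-1)*76/5 = -⅕*(-76) = 76/5)
M = 113813/76 (M = -2 + 22793/(76/5) = -2 + 22793*(5/76) = -2 + 113965/76 = 113813/76 ≈ 1497.5)
j = 5407 (j = 17755 - 12348 = 5407)
M + j = 113813/76 + 5407 = 524745/76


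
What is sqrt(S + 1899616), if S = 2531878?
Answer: 227*sqrt(86) ≈ 2105.1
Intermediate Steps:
sqrt(S + 1899616) = sqrt(2531878 + 1899616) = sqrt(4431494) = 227*sqrt(86)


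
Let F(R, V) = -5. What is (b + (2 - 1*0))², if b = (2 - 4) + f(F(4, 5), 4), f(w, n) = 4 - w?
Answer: 81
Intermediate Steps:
b = 7 (b = (2 - 4) + (4 - 1*(-5)) = -2 + (4 + 5) = -2 + 9 = 7)
(b + (2 - 1*0))² = (7 + (2 - 1*0))² = (7 + (2 + 0))² = (7 + 2)² = 9² = 81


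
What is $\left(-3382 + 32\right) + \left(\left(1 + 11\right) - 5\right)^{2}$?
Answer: $-3301$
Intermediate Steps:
$\left(-3382 + 32\right) + \left(\left(1 + 11\right) - 5\right)^{2} = -3350 + \left(12 - 5\right)^{2} = -3350 + 7^{2} = -3350 + 49 = -3301$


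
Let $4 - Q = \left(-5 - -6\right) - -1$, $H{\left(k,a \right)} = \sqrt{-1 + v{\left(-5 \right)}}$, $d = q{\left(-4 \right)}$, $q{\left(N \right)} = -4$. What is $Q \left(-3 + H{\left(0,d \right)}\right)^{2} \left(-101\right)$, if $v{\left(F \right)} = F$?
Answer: $-606 + 1212 i \sqrt{6} \approx -606.0 + 2968.8 i$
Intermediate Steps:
$d = -4$
$H{\left(k,a \right)} = i \sqrt{6}$ ($H{\left(k,a \right)} = \sqrt{-1 - 5} = \sqrt{-6} = i \sqrt{6}$)
$Q = 2$ ($Q = 4 - \left(\left(-5 - -6\right) - -1\right) = 4 - \left(\left(-5 + 6\right) + 1\right) = 4 - \left(1 + 1\right) = 4 - 2 = 2$)
$Q \left(-3 + H{\left(0,d \right)}\right)^{2} \left(-101\right) = 2 \left(-3 + i \sqrt{6}\right)^{2} \left(-101\right) = - 202 \left(-3 + i \sqrt{6}\right)^{2}$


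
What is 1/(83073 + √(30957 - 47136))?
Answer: 27691/2300379836 - I*√16179/6901139508 ≈ 1.2038e-5 - 1.8431e-8*I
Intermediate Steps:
1/(83073 + √(30957 - 47136)) = 1/(83073 + √(-16179)) = 1/(83073 + I*√16179)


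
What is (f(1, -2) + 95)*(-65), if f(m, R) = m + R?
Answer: -6110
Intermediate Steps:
f(m, R) = R + m
(f(1, -2) + 95)*(-65) = ((-2 + 1) + 95)*(-65) = (-1 + 95)*(-65) = 94*(-65) = -6110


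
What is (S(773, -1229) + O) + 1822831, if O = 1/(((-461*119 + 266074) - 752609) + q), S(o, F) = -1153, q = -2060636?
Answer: 4740060806339/2602030 ≈ 1.8217e+6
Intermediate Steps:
O = -1/2602030 (O = 1/(((-461*119 + 266074) - 752609) - 2060636) = 1/(((-54859 + 266074) - 752609) - 2060636) = 1/((211215 - 752609) - 2060636) = 1/(-541394 - 2060636) = 1/(-2602030) = -1/2602030 ≈ -3.8432e-7)
(S(773, -1229) + O) + 1822831 = (-1153 - 1/2602030) + 1822831 = -3000140591/2602030 + 1822831 = 4740060806339/2602030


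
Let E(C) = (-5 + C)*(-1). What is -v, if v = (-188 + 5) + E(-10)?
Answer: 168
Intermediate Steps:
E(C) = 5 - C
v = -168 (v = (-188 + 5) + (5 - 1*(-10)) = -183 + (5 + 10) = -183 + 15 = -168)
-v = -1*(-168) = 168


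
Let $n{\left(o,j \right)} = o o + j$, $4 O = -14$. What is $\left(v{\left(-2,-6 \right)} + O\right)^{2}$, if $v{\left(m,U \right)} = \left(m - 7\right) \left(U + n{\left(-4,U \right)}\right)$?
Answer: $\frac{6241}{4} \approx 1560.3$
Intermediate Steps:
$O = - \frac{7}{2}$ ($O = \frac{1}{4} \left(-14\right) = - \frac{7}{2} \approx -3.5$)
$n{\left(o,j \right)} = j + o^{2}$ ($n{\left(o,j \right)} = o^{2} + j = j + o^{2}$)
$v{\left(m,U \right)} = \left(-7 + m\right) \left(16 + 2 U\right)$ ($v{\left(m,U \right)} = \left(m - 7\right) \left(U + \left(U + \left(-4\right)^{2}\right)\right) = \left(-7 + m\right) \left(U + \left(U + 16\right)\right) = \left(-7 + m\right) \left(U + \left(16 + U\right)\right) = \left(-7 + m\right) \left(16 + 2 U\right)$)
$\left(v{\left(-2,-6 \right)} + O\right)^{2} = \left(\left(-112 - -84 - -12 - 2 \left(16 - 6\right)\right) - \frac{7}{2}\right)^{2} = \left(\left(-112 + 84 + 12 - 20\right) - \frac{7}{2}\right)^{2} = \left(-36 - \frac{7}{2}\right)^{2} = \left(- \frac{79}{2}\right)^{2} = \frac{6241}{4}$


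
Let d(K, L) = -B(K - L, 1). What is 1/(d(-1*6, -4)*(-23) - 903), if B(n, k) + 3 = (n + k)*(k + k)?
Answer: -1/1018 ≈ -0.00098232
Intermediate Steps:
B(n, k) = -3 + 2*k*(k + n) (B(n, k) = -3 + (n + k)*(k + k) = -3 + (k + n)*(2*k) = -3 + 2*k*(k + n))
d(K, L) = 1 - 2*K + 2*L (d(K, L) = -(-3 + 2*1**2 + 2*1*(K - L)) = -(-3 + 2*1 + (-2*L + 2*K)) = -(-3 + 2 + (-2*L + 2*K)) = -(-1 - 2*L + 2*K) = 1 - 2*K + 2*L)
1/(d(-1*6, -4)*(-23) - 903) = 1/((1 - (-2)*6 + 2*(-4))*(-23) - 903) = 1/((1 - 2*(-6) - 8)*(-23) - 903) = 1/((1 + 12 - 8)*(-23) - 903) = 1/(5*(-23) - 903) = 1/(-115 - 903) = 1/(-1018) = -1/1018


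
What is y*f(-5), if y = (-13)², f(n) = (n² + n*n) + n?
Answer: 7605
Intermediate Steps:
f(n) = n + 2*n² (f(n) = (n² + n²) + n = 2*n² + n = n + 2*n²)
y = 169
y*f(-5) = 169*(-5*(1 + 2*(-5))) = 169*(-5*(1 - 10)) = 169*(-5*(-9)) = 169*45 = 7605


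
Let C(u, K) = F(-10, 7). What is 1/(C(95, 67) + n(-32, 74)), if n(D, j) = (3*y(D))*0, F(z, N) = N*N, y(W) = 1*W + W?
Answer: 1/49 ≈ 0.020408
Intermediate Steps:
y(W) = 2*W (y(W) = W + W = 2*W)
F(z, N) = N**2
n(D, j) = 0 (n(D, j) = (3*(2*D))*0 = (6*D)*0 = 0)
C(u, K) = 49 (C(u, K) = 7**2 = 49)
1/(C(95, 67) + n(-32, 74)) = 1/(49 + 0) = 1/49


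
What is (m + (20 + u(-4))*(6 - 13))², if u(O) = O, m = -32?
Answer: 20736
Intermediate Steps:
(m + (20 + u(-4))*(6 - 13))² = (-32 + (20 - 4)*(6 - 13))² = (-32 + 16*(-7))² = (-32 - 112)² = (-144)² = 20736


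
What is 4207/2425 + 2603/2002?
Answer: 14734689/4854850 ≈ 3.0350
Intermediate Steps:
4207/2425 + 2603/2002 = 14734689/4854850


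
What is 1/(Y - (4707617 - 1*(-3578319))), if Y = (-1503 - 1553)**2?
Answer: 1/1053200 ≈ 9.4949e-7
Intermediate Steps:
Y = 9339136 (Y = (-3056)**2 = 9339136)
1/(Y - (4707617 - 1*(-3578319))) = 1/(9339136 - (4707617 - 1*(-3578319))) = 1/(9339136 - (4707617 + 3578319)) = 1/(9339136 - 1*8285936) = 1/(9339136 - 8285936) = 1/1053200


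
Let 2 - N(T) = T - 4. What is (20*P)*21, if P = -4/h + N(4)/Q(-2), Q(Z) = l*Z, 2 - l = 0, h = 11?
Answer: -3990/11 ≈ -362.73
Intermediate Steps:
N(T) = 6 - T (N(T) = 2 - (T - 4) = 2 - (-4 + T) = 2 + (4 - T) = 6 - T)
l = 2 (l = 2 - 1*0 = 2 + 0 = 2)
Q(Z) = 2*Z
P = -19/22 (P = -4/11 + (6 - 1*4)/((2*(-2))) = -4*1/11 + (6 - 4)/(-4) = -4/11 + 2*(-1/4) = -4/11 - 1/2 = -19/22 ≈ -0.86364)
(20*P)*21 = (20*(-19/22))*21 = -190/11*21 = -3990/11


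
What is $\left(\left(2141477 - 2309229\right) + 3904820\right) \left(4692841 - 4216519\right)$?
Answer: $1780047703896$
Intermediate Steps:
$\left(\left(2141477 - 2309229\right) + 3904820\right) \left(4692841 - 4216519\right) = \left(\left(2141477 - 2309229\right) + 3904820\right) 476322 = \left(-167752 + 3904820\right) 476322 = 3737068 \cdot 476322 = 1780047703896$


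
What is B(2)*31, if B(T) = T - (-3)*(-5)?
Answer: -403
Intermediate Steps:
B(T) = -15 + T (B(T) = T - 1*15 = T - 15 = -15 + T)
B(2)*31 = (-15 + 2)*31 = -13*31 = -403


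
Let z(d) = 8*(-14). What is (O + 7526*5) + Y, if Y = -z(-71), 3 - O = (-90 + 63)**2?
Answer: 37016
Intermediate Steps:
z(d) = -112
O = -726 (O = 3 - (-90 + 63)**2 = 3 - 1*(-27)**2 = 3 - 1*729 = 3 - 729 = -726)
Y = 112 (Y = -1*(-112) = 112)
(O + 7526*5) + Y = (-726 + 7526*5) + 112 = (-726 + 37630) + 112 = 36904 + 112 = 37016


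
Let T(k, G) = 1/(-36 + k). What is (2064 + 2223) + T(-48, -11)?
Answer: 360107/84 ≈ 4287.0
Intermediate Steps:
(2064 + 2223) + T(-48, -11) = (2064 + 2223) + 1/(-36 - 48) = 4287 + 1/(-84) = 4287 - 1/84 = 360107/84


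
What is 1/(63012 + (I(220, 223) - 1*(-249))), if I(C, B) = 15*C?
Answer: 1/66561 ≈ 1.5024e-5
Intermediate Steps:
1/(63012 + (I(220, 223) - 1*(-249))) = 1/(63012 + (15*220 - 1*(-249))) = 1/(63012 + (3300 + 249)) = 1/(63012 + 3549) = 1/66561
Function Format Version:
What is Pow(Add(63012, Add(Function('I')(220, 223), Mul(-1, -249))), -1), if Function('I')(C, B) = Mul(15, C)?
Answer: Rational(1, 66561) ≈ 1.5024e-5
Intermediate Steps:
Pow(Add(63012, Add(Function('I')(220, 223), Mul(-1, -249))), -1) = Pow(Add(63012, Add(Mul(15, 220), Mul(-1, -249))), -1) = Pow(Add(63012, Add(3300, 249)), -1) = Pow(Add(63012, 3549), -1) = Pow(66561, -1) = Rational(1, 66561)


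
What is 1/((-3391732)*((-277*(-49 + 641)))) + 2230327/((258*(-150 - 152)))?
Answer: -310121271025079065/10834020730229952 ≈ -28.625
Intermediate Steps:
1/((-3391732)*((-277*(-49 + 641)))) + 2230327/((258*(-150 - 152))) = -1/(3391732*((-277*592))) + 2230327/((258*(-302))) = -1/3391732/(-163984) + 2230327/(-77916) = -1/3391732*(-1/163984) + 2230327*(-1/77916) = 1/556189780288 - 2230327/77916 = -310121271025079065/10834020730229952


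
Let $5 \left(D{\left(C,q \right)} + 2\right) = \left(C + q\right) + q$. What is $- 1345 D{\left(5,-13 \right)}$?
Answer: $8339$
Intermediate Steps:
$D{\left(C,q \right)} = -2 + \frac{C}{5} + \frac{2 q}{5}$ ($D{\left(C,q \right)} = -2 + \frac{\left(C + q\right) + q}{5} = -2 + \frac{C + 2 q}{5} = -2 + \left(\frac{C}{5} + \frac{2 q}{5}\right) = -2 + \frac{C}{5} + \frac{2 q}{5}$)
$- 1345 D{\left(5,-13 \right)} = - 1345 \left(-2 + \frac{1}{5} \cdot 5 + \frac{2}{5} \left(-13\right)\right) = - 1345 \left(-2 + 1 - \frac{26}{5}\right) = \left(-1345\right) \left(- \frac{31}{5}\right) = 8339$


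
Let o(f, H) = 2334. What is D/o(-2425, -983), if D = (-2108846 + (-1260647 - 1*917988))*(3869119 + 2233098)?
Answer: -26163139445377/2334 ≈ -1.1210e+10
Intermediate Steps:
D = -26163139445377 (D = (-2108846 + (-1260647 - 917988))*6102217 = (-2108846 - 2178635)*6102217 = -4287481*6102217 = -26163139445377)
D/o(-2425, -983) = -26163139445377/2334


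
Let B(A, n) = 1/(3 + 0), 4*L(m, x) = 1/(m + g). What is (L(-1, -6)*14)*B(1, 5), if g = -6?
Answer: -⅙ ≈ -0.16667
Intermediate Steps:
L(m, x) = 1/(4*(-6 + m)) (L(m, x) = 1/(4*(m - 6)) = 1/(4*(-6 + m)))
B(A, n) = ⅓ (B(A, n) = 1/3 = ⅓)
(L(-1, -6)*14)*B(1, 5) = ((1/(4*(-6 - 1)))*14)*(⅓) = (((¼)/(-7))*14)*(⅓) = (((¼)*(-⅐))*14)*(⅓) = -1/28*14*(⅓) = -½*⅓ = -⅙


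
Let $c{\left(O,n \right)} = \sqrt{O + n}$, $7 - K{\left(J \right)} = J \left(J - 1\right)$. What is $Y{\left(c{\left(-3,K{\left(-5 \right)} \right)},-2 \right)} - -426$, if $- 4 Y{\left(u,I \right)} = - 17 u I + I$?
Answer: $\frac{853}{2} - \frac{17 i \sqrt{26}}{2} \approx 426.5 - 43.342 i$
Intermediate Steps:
$K{\left(J \right)} = 7 - J \left(-1 + J\right)$ ($K{\left(J \right)} = 7 - J \left(J - 1\right) = 7 - J \left(-1 + J\right)$)
$Y{\left(u,I \right)} = - \frac{I}{4} + \frac{17 I u}{4}$ ($Y{\left(u,I \right)} = - \frac{- 17 u I + I}{4} = - \frac{- 17 I u + I}{4} = - \frac{I - 17 I u}{4} = - \frac{I}{4} + \frac{17 I u}{4}$)
$Y{\left(c{\left(-3,K{\left(-5 \right)} \right)},-2 \right)} - -426 = \frac{1}{4} \left(-2\right) \left(-1 + 17 \sqrt{-3 - 23}\right) - -426 = \frac{1}{4} \left(-2\right) \left(-1 + 17 \sqrt{-3 - 23}\right) + 426 = \frac{1}{4} \left(-2\right) \left(-1 + 17 \sqrt{-26}\right) + 426 = \frac{1}{4} \left(-2\right) \left(-1 + 17 i \sqrt{26}\right) + 426 = \left(\frac{1}{2} - \frac{17 i \sqrt{26}}{2}\right) + 426 = \frac{853}{2} - \frac{17 i \sqrt{26}}{2}$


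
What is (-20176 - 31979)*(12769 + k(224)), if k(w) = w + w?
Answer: -689332635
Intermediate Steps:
k(w) = 2*w
(-20176 - 31979)*(12769 + k(224)) = (-20176 - 31979)*(12769 + 2*224) = -52155*(12769 + 448) = -52155*13217 = -689332635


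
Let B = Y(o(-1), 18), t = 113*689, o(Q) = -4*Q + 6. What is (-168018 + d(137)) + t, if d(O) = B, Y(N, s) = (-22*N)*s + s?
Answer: -94103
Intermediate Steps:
o(Q) = 6 - 4*Q
t = 77857
Y(N, s) = s - 22*N*s (Y(N, s) = -22*N*s + s = s - 22*N*s)
B = -3942 (B = 18*(1 - 22*(6 - 4*(-1))) = 18*(1 - 22*(6 + 4)) = 18*(1 - 22*10) = 18*(1 - 220) = 18*(-219) = -3942)
d(O) = -3942
(-168018 + d(137)) + t = (-168018 - 3942) + 77857 = -171960 + 77857 = -94103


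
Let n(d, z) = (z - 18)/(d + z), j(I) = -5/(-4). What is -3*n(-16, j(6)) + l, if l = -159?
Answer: -9582/59 ≈ -162.41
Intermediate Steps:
j(I) = 5/4 (j(I) = -5*(-¼) = 5/4)
n(d, z) = (-18 + z)/(d + z)
-3*n(-16, j(6)) + l = -3*(-18 + 5/4)/(-16 + 5/4) - 159 = -3*(-67)/((-59/4)*4) - 159 = -(-12)*(-67)/(59*4) - 159 = -3*67/59 - 159 = -201/59 - 159 = -9582/59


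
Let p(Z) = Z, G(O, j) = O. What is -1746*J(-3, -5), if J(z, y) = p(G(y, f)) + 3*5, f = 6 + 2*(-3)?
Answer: -17460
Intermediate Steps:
f = 0 (f = 6 - 6 = 0)
J(z, y) = 15 + y (J(z, y) = y + 3*5 = y + 15 = 15 + y)
-1746*J(-3, -5) = -1746*(15 - 5) = -1746*10 = -17460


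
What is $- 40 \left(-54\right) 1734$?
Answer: $3745440$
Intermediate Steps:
$- 40 \left(-54\right) 1734 = - \left(-2160\right) 1734 = \left(-1\right) \left(-3745440\right) = 3745440$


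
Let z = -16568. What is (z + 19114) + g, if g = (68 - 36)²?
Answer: 3570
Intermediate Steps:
g = 1024 (g = 32² = 1024)
(z + 19114) + g = (-16568 + 19114) + 1024 = 2546 + 1024 = 3570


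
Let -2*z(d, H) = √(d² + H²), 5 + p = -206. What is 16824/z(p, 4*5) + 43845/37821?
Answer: 14615/12607 - 33648*√44921/44921 ≈ -157.60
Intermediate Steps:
p = -211 (p = -5 - 206 = -211)
z(d, H) = -√(H² + d²)/2 (z(d, H) = -√(d² + H²)/2 = -√(H² + d²)/2)
16824/z(p, 4*5) + 43845/37821 = 16824/((-√((4*5)² + (-211)²)/2)) + 43845/37821 = 16824/((-√(20² + 44521)/2)) + 43845*(1/37821) = 16824/((-√(400 + 44521)/2)) + 14615/12607 = 16824/((-√44921/2)) + 14615/12607 = 16824*(-2*√44921/44921) + 14615/12607 = -33648*√44921/44921 + 14615/12607 = 14615/12607 - 33648*√44921/44921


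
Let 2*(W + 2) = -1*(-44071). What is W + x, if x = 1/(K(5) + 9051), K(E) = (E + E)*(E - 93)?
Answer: 360071459/16342 ≈ 22034.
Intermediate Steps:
K(E) = 2*E*(-93 + E) (K(E) = (2*E)*(-93 + E) = 2*E*(-93 + E))
W = 44067/2 (W = -2 + (-1*(-44071))/2 = -2 + (½)*44071 = -2 + 44071/2 = 44067/2 ≈ 22034.)
x = 1/8171 (x = 1/(2*5*(-93 + 5) + 9051) = 1/(2*5*(-88) + 9051) = 1/(-880 + 9051) = 1/8171 ≈ 0.00012238)
W + x = 44067/2 + 1/8171 = 360071459/16342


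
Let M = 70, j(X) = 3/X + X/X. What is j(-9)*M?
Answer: 140/3 ≈ 46.667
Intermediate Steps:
j(X) = 1 + 3/X (j(X) = 3/X + 1 = 1 + 3/X)
j(-9)*M = ((3 - 9)/(-9))*70 = -1/9*(-6)*70 = (2/3)*70 = 140/3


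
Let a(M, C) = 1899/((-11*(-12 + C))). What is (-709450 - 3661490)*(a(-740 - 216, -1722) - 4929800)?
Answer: 68500645594745490/3179 ≈ 2.1548e+13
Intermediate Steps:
a(M, C) = 1899/(132 - 11*C)
(-709450 - 3661490)*(a(-740 - 216, -1722) - 4929800) = (-709450 - 3661490)*(-1899/(-132 + 11*(-1722)) - 4929800) = -4370940*(-1899/(-132 - 18942) - 4929800) = -4370940*(-1899/(-19074) - 4929800) = -4370940*(-1899*(-1/19074) - 4929800) = -4370940*(633/6358 - 4929800) = -4370940*(-31343667767/6358) = 68500645594745490/3179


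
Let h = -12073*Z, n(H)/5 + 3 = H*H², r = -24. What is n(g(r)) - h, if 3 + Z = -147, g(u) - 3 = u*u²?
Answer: -13200441744270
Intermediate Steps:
g(u) = 3 + u³ (g(u) = 3 + u*u² = 3 + u³)
Z = -150 (Z = -3 - 147 = -150)
n(H) = -15 + 5*H³ (n(H) = -15 + 5*(H*H²) = -15 + 5*H³)
h = 1810950 (h = -12073*(-150) = 1810950)
n(g(r)) - h = (-15 + 5*(3 + (-24)³)³) - 1*1810950 = (-15 + 5*(3 - 13824)³) - 1810950 = (-15 + 5*(-13821)³) - 1810950 = (-15 + 5*(-2640087986661)) - 1810950 = (-15 - 13200439933305) - 1810950 = -13200439933320 - 1810950 = -13200441744270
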